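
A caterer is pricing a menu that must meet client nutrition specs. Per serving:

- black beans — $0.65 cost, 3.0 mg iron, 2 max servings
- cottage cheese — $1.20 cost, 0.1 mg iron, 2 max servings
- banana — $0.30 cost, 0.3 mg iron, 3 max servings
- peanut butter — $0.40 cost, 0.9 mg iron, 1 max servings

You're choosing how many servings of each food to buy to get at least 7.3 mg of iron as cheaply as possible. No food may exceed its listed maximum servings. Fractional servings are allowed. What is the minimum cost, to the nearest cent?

Cost per mg of iron: black beans $0.2167, peanut butter $0.4444, banana $1.0000, cottage cheese $12.0000.
Take 2 servings of black beans: +6.0 mg iron for $1.30 (total $1.30, still need 1.3 mg).
Take 1 serving of peanut butter: +0.9 mg iron for $0.40 (total $1.70, still need 0.4 mg).
Take 1.333 servings of banana: +0.4 mg iron for $0.40 (total $2.10, still need 0.0 mg).
Greedy by cheapest-per-mg is optimal for a single linear constraint, so the minimum cost is $2.10.

$2.10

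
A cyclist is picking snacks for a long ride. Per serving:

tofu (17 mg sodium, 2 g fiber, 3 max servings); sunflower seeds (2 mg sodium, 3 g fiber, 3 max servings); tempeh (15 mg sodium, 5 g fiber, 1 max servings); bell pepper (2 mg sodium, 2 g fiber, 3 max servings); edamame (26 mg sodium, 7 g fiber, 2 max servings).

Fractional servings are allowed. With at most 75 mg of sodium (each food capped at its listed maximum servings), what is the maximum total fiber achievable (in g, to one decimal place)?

32.9 g

Fiber per mg sodium: sunflower seeds 1.5, bell pepper 1, tempeh 0.3333, edamame 0.2692, tofu 0.1176.
Take 3 servings of sunflower seeds: uses 6 mg sodium, +9.0 g fiber (running total 9.0 g).
Take 3 servings of bell pepper: uses 6 mg sodium, +6.0 g fiber (running total 15.0 g).
Take 1 serving of tempeh: uses 15 mg sodium, +5.0 g fiber (running total 20.0 g).
Take 1.846 servings of edamame: uses 48 mg sodium, +12.9 g fiber (running total 32.9 g).
Filling greedily by fiber-per-mg sodium is optimal for one linear limit, giving 32.9 g.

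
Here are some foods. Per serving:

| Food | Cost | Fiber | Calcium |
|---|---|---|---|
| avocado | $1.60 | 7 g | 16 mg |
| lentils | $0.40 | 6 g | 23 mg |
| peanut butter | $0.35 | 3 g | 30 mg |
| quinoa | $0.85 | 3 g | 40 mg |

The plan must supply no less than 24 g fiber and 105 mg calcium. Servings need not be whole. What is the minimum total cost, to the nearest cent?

At the optimum either one food covers both requirements or two foods hit both targets exactly; no other combination can be cheaper.
avocado only: max(24/7, 105/16) = 6.562 servings → $10.50.
lentils only: max(24/6, 105/23) = 4.565 servings → $1.83.
peanut butter only: max(24/3, 105/30) = 8 servings → $2.80.
quinoa only: max(24/3, 105/40) = 8 servings → $6.80.
avocado + lentils: intersection lies outside the first quadrant.
avocado + peanut butter with both tight: 2.5 servings and 2.167 servings → $4.76.
avocado + quinoa with both tight: 2.78 servings and 1.513 servings → $5.73.
lentils + peanut butter with both tight: 3.649 servings and 0.7027 servings → $1.71.
lentils + quinoa with both tight: 3.772 servings and 0.4561 servings → $1.90.
peanut butter + quinoa: intersection lies outside the first quadrant.
The minimum over all feasible corners is $1.71.

$1.71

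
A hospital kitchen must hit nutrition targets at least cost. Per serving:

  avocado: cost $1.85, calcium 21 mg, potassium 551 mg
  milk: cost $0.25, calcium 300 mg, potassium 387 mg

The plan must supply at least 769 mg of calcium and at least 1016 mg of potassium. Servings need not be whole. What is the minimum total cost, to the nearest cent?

An LP optimum is at a vertex; with two nutrient constraints at most two foods are used. Check each candidate.
avocado only: max(769/21, 1016/551) = 36.62 servings → $67.75.
milk only: max(769/300, 1016/387) = 2.625 servings → $0.66.
avocado + milk with both tight: 0.04579 servings and 2.56 servings → $0.72.
Cheapest feasible corner: $0.66.

$0.66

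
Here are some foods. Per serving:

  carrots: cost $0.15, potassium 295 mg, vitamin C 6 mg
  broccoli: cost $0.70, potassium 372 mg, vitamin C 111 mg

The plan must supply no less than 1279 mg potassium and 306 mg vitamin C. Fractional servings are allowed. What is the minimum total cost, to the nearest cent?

$2.03

The cheapest plan sits at a corner of the feasible region — with two constraints it uses at most two foods.
carrots only: max(1279/295, 306/6) = 51 servings → $7.65.
broccoli only: max(1279/372, 306/111) = 3.438 servings → $2.41.
carrots + broccoli with both tight: 0.9221 servings and 2.707 servings → $2.03.
So the least-cost plan costs $2.03.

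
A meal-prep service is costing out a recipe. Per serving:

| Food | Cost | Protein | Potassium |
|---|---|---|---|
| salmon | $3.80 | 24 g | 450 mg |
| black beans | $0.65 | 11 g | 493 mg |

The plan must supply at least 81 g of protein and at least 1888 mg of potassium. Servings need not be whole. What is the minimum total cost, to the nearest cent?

$4.79

Minimising a linear cost over {protein ≥ 81, potassium ≥ 1888, servings ≥ 0} — the optimum is at a vertex, using one or two foods.
salmon only: max(81/24, 1888/450) = 4.196 servings → $15.94.
black beans only: max(81/11, 1888/493) = 7.364 servings → $4.79.
salmon + black beans with both tight: 2.785 servings and 1.288 servings → $11.42.
The minimum over all feasible corners is $4.79.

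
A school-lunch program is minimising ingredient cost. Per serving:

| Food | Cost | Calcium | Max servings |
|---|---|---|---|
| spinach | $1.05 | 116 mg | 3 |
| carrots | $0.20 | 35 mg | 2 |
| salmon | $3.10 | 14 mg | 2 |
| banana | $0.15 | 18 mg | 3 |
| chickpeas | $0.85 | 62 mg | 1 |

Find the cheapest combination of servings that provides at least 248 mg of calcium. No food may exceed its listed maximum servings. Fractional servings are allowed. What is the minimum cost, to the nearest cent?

$1.97

Cost per mg of calcium: carrots $0.0057, banana $0.0083, spinach $0.0091, chickpeas $0.0137, salmon $0.2214.
Take 2 servings of carrots: +70.0 mg calcium for $0.40 (total $0.40, still need 178.0 mg).
Take 3 servings of banana: +54.0 mg calcium for $0.45 (total $0.85, still need 124.0 mg).
Take 1.069 servings of spinach: +124.0 mg calcium for $1.12 (total $1.97, still need 0.0 mg).
Filling from the cheapest source first is optimal under one linear minimum: $1.97.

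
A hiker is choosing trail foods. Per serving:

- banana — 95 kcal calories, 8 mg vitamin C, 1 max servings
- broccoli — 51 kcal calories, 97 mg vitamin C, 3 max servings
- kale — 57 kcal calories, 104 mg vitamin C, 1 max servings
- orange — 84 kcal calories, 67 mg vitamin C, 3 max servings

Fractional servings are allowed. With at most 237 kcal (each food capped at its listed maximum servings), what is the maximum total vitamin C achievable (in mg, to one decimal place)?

416.5 mg

Vitamin C per kcal: broccoli 1.902, kale 1.825, orange 0.7976, banana 0.08421.
Take 3 servings of broccoli: uses 153 kcal, +291.0 mg vitamin C (running total 291.0 mg).
Take 1 serving of kale: uses 57 kcal, +104.0 mg vitamin C (running total 395.0 mg).
Take 0.3214 servings of orange: uses 27 kcal, +21.5 mg vitamin C (running total 416.5 mg).
Greedy by best ratio exhausts the calories allowance optimally: 416.5 mg.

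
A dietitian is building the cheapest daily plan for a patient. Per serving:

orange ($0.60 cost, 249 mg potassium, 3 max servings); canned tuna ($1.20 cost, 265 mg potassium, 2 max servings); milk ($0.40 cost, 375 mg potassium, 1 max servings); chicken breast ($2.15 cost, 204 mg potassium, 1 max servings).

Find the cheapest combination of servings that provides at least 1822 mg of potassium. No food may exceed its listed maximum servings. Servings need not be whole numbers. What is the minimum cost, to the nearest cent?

$6.39

Cost per mg of potassium: milk $0.0011, orange $0.0024, canned tuna $0.0045, chicken breast $0.0105.
Take 1 serving of milk: +375.0 mg potassium for $0.40 (total $0.40, still need 1447.0 mg).
Take 3 servings of orange: +747.0 mg potassium for $1.80 (total $2.20, still need 700.0 mg).
Take 2 servings of canned tuna: +530.0 mg potassium for $2.40 (total $4.60, still need 170.0 mg).
Take 0.8333 servings of chicken breast: +170.0 mg potassium for $1.79 (total $6.39, still need 0.0 mg).
Greedy by cheapest-per-mg is optimal for a single linear constraint, so the minimum cost is $6.39.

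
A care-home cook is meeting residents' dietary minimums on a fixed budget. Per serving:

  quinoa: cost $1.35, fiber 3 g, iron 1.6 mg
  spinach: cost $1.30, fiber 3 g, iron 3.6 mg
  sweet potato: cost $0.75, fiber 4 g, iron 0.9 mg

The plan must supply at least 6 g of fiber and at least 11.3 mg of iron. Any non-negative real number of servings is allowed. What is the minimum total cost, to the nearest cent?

This is a tiny linear program; its minimum lies at a vertex of the feasible set. List the vertices and price them.
quinoa only: max(6/3, 11.3/1.6) = 7.062 servings → $9.53.
spinach only: max(6/3, 11.3/3.6) = 3.139 servings → $4.08.
sweet potato only: max(6/4, 11.3/0.9) = 12.56 servings → $9.42.
quinoa + spinach: intersection lies outside the first quadrant.
quinoa + sweet potato with both targets exact would need a negative amount; discard.
spinach + sweet potato: intersection lies outside the first quadrant.
The minimum over all feasible corners is $4.08.

$4.08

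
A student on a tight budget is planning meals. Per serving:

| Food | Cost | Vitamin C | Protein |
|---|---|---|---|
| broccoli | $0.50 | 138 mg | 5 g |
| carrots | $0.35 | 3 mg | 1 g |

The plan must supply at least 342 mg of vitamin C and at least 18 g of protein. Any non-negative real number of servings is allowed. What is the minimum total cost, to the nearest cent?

broccoli only: max(342/138, 18/5) = 3.6 servings → $1.80.
carrots only: max(342/3, 18/1) = 114 servings → $39.90.
broccoli + carrots with both tight: 2.341 servings and 6.293 servings → $3.37.
Cheapest feasible corner: $1.80.

$1.80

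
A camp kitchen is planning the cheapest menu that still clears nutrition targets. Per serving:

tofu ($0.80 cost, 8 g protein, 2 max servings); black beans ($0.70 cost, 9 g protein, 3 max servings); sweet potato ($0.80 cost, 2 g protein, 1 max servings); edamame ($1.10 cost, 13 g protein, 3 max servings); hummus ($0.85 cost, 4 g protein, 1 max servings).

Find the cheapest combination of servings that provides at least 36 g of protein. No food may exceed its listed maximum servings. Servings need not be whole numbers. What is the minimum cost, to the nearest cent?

Cost per g of protein: black beans $0.0778, edamame $0.0846, tofu $0.1000, hummus $0.2125, sweet potato $0.4000.
Take 3 servings of black beans: +27.0 g protein for $2.10 (total $2.10, still need 9.0 g).
Take 0.6923 servings of edamame: +9.0 g protein for $0.76 (total $2.86, still need 0.0 g).
Filling from the cheapest source first is optimal under one linear minimum: $2.86.

$2.86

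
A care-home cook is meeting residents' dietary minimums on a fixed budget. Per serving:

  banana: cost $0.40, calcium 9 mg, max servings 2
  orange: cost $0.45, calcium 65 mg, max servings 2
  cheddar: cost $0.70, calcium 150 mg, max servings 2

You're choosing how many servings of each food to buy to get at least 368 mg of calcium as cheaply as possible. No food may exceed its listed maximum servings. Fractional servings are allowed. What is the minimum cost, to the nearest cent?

Cost per mg of calcium: cheddar $0.0047, orange $0.0069, banana $0.0444.
Take 2 servings of cheddar: +300.0 mg calcium for $1.40 (total $1.40, still need 68.0 mg).
Take 1.046 servings of orange: +68.0 mg calcium for $0.47 (total $1.87, still need 0.0 mg).
Greedy by cheapest-per-mg is optimal for a single linear constraint, so the minimum cost is $1.87.

$1.87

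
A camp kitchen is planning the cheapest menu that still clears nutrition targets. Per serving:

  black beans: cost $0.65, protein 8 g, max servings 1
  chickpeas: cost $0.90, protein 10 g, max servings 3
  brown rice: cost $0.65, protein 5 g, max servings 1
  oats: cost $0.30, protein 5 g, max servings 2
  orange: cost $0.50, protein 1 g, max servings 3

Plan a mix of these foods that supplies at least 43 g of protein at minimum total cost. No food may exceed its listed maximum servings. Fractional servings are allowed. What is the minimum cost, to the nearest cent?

Cost per g of protein: oats $0.0600, black beans $0.0813, chickpeas $0.0900, brown rice $0.1300, orange $0.5000.
Take 2 servings of oats: +10.0 g protein for $0.60 (total $0.60, still need 33.0 g).
Take 1 serving of black beans: +8.0 g protein for $0.65 (total $1.25, still need 25.0 g).
Take 2.5 servings of chickpeas: +25.0 g protein for $2.25 (total $3.50, still need 0.0 g).
Filling from the cheapest source first is optimal under one linear minimum: $3.50.

$3.50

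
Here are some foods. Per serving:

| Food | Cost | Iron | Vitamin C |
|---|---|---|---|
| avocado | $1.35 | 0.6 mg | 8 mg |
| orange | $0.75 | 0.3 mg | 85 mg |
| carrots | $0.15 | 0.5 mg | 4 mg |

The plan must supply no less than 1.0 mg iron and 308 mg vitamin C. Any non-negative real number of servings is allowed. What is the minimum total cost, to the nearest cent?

The cheapest plan sits at a corner of the feasible region — with two constraints it uses at most two foods.
avocado only: max(1.0/0.6, 308/8) = 38.5 servings → $51.98.
orange only: max(1.0/0.3, 308/85) = 3.624 servings → $2.72.
carrots only: max(1.0/0.5, 308/4) = 77 servings → $11.55.
avocado + orange: intersection lies outside the first quadrant.
avocado + carrots: intersection lies outside the first quadrant.
orange + carrots with both targets exact would need a negative amount; discard.
Cheapest feasible corner: $2.72.

$2.72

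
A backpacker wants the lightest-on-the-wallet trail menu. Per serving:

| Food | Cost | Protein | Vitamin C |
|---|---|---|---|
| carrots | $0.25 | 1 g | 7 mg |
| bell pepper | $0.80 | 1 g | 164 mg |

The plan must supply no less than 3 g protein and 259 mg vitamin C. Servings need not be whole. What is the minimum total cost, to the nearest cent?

This is a tiny linear program; its minimum lies at a vertex of the feasible set. List the vertices and price them.
carrots only: max(3/1, 259/7) = 37 servings → $9.25.
bell pepper only: max(3/1, 259/164) = 3 servings → $2.40.
carrots + bell pepper with both tight: 1.484 servings and 1.516 servings → $1.58.
The minimum over all feasible corners is $1.58.

$1.58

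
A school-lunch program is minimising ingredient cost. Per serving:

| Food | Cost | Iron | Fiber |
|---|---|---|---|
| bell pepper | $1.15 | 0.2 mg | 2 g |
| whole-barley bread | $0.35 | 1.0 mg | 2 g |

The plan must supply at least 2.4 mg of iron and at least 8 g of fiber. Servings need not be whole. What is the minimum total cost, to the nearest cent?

The cheapest plan sits at a corner of the feasible region — with two constraints it uses at most two foods.
bell pepper only: max(2.4/0.2, 8/2) = 12 servings → $13.80.
whole-barley bread only: max(2.4/1.0, 8/2) = 4 servings → $1.40.
bell pepper + whole-barley bread with both tight: 2 servings and 2 servings → $3.00.
So the least-cost plan costs $1.40.

$1.40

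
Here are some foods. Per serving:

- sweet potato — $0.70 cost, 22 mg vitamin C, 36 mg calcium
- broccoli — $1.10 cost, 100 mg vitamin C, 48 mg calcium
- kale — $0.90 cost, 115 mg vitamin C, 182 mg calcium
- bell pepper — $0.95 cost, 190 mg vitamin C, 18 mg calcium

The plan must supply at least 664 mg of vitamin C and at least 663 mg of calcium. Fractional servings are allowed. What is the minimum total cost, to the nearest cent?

The cheapest plan sits at a corner of the feasible region — with two constraints it uses at most two foods.
sweet potato only: max(664/22, 663/36) = 30.18 servings → $21.13.
broccoli only: max(664/100, 663/48) = 13.81 servings → $15.19.
kale only: max(664/115, 663/182) = 5.774 servings → $5.20.
bell pepper only: max(664/190, 663/18) = 36.83 servings → $34.99.
sweet potato + broccoli with both tight: 13.53 servings and 3.663 servings → $13.50.
sweet potato + kale: intersection lies outside the first quadrant.
sweet potato + bell pepper with both tight: 17.69 servings and 1.446 servings → $13.76.
broccoli + kale with both tight: 3.518 servings and 2.715 servings → $6.31.
broccoli + bell pepper with both targets exact would need a negative amount; discard.
kale + bell pepper with both tight: 3.507 servings and 1.372 servings → $4.46.
Cheapest feasible corner: $4.46.

$4.46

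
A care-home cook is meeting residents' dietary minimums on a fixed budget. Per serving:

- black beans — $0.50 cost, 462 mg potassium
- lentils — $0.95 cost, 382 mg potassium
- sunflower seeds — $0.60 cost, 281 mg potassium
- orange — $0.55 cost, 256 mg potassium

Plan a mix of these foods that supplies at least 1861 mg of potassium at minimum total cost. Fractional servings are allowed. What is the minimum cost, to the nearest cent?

$2.01

Cost per mg of potassium: black beans $0.0011, sunflower seeds $0.0021, orange $0.0021, lentils $0.0025.
With no serving limits, use only black beans: 1861 mg / 462 mg = 4.028 servings × $0.50 = $2.01.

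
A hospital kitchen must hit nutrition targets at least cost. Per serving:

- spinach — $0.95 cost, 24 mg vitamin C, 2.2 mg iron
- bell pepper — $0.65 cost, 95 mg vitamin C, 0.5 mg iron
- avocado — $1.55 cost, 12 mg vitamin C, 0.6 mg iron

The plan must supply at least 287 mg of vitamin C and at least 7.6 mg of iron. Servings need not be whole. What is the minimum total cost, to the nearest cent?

$4.27

Two binding constraints pin down two serving amounts, so the optimal mix uses at most two foods. The candidates are each food alone (scaled to the tighter of vitamin C/iron) and each pair with both constraints tight.
spinach only: max(287/24, 7.6/2.2) = 11.96 servings → $11.36.
bell pepper only: max(287/95, 7.6/0.5) = 15.2 servings → $9.88.
avocado only: max(287/12, 7.6/0.6) = 23.92 servings → $37.07.
spinach + bell pepper with both tight: 2.937 servings and 2.279 servings → $4.27.
spinach + avocado: the both-tight solution has a negative serving — not a feasible corner.
bell pepper + avocado with both tight: 1.588 servings and 11.34 servings → $18.61.
The minimum over all feasible corners is $4.27.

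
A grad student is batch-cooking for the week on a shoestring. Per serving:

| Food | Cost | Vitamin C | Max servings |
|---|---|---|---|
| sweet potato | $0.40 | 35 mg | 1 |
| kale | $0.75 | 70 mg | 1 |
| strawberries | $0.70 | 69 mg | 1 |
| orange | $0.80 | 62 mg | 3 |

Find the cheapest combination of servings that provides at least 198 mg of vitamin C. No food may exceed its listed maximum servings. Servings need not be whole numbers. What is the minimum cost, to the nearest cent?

$2.16

Cost per mg of vitamin C: strawberries $0.0101, kale $0.0107, sweet potato $0.0114, orange $0.0129.
Take 1 serving of strawberries: +69.0 mg vitamin C for $0.70 (total $0.70, still need 129.0 mg).
Take 1 serving of kale: +70.0 mg vitamin C for $0.75 (total $1.45, still need 59.0 mg).
Take 1 serving of sweet potato: +35.0 mg vitamin C for $0.40 (total $1.85, still need 24.0 mg).
Take 0.3871 servings of orange: +24.0 mg vitamin C for $0.31 (total $2.16, still need 0.0 mg).
Filling from the cheapest source first is optimal under one linear minimum: $2.16.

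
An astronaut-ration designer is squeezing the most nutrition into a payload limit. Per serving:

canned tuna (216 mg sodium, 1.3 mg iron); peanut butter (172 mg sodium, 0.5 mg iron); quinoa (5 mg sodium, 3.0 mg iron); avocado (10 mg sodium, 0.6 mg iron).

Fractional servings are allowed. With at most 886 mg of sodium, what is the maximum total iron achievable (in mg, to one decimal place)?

Iron per mg sodium: quinoa 0.6, avocado 0.06, canned tuna 0.006019, peanut butter 0.002907.
With no serving limits, spend the whole sodium allowance on quinoa: 886 mg / 5 mg × 3.0 mg = 531.6 mg.

531.6 mg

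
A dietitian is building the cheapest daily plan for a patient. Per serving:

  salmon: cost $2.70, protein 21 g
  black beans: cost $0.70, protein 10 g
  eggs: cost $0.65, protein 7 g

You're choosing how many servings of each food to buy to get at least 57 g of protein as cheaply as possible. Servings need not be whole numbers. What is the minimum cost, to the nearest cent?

Cost per g of protein: black beans $0.0700, eggs $0.0929, salmon $0.1286.
With no serving limits, use only black beans: 57 g / 10 g = 5.7 servings × $0.70 = $3.99.

$3.99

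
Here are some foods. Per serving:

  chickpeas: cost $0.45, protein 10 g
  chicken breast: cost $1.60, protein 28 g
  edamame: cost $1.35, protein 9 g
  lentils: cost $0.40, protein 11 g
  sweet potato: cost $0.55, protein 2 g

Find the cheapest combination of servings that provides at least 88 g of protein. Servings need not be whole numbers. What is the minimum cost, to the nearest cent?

$3.20

Cost per g of protein: lentils $0.0364, chickpeas $0.0450, chicken breast $0.0571, edamame $0.1500, sweet potato $0.2750.
With no serving limits, use only lentils: 88 g / 11 g = 8 servings × $0.40 = $3.20.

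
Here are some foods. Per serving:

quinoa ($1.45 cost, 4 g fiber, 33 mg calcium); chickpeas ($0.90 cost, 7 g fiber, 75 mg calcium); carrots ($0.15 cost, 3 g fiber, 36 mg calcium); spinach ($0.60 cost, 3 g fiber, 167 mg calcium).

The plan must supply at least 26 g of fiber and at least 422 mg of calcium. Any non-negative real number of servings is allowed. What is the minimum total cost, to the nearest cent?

$1.68

Minimising a linear cost over {fiber ≥ 26, calcium ≥ 422, servings ≥ 0} — the optimum is at a vertex, using one or two foods.
quinoa only: max(26/4, 422/33) = 12.79 servings → $18.54.
chickpeas only: max(26/7, 422/75) = 5.627 servings → $5.06.
carrots only: max(26/3, 422/36) = 11.72 servings → $1.76.
spinach only: max(26/3, 422/167) = 8.667 servings → $5.20.
quinoa + chickpeas: intersection lies outside the first quadrant.
quinoa + carrots: the both-tight solution has a negative serving — not a feasible corner.
quinoa + spinach with both tight: 5.406 servings and 1.459 servings → $8.71.
chickpeas + carrots with both targets exact would need a negative amount; discard.
chickpeas + spinach with both tight: 3.258 servings and 1.064 servings → $3.57.
carrots + spinach with both tight: 7.827 servings and 0.8397 servings → $1.68.
So the least-cost plan costs $1.68.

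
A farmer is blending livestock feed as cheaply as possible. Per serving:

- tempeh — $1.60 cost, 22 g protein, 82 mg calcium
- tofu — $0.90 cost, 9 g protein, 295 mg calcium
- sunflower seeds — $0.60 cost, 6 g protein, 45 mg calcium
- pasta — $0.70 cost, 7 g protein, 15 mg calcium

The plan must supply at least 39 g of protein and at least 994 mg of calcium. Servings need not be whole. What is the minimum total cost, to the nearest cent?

$3.63

Check every corner: each single food scaled to meet both minima, and each pair solved so both constraints bind.
tempeh only: max(39/22, 994/82) = 12.12 servings → $19.40.
tofu only: max(39/9, 994/295) = 4.333 servings → $3.90.
sunflower seeds only: max(39/6, 994/45) = 22.09 servings → $13.25.
pasta only: max(39/7, 994/15) = 66.27 servings → $46.39.
tempeh + tofu with both tight: 0.4449 servings and 3.246 servings → $3.63.
tempeh + sunflower seeds: the both-tight solution has a negative serving — not a feasible corner.
tempeh + pasta: intersection lies outside the first quadrant.
tofu + sunflower seeds with both tight: 3.084 servings and 1.875 servings → $3.90.
tofu + pasta with both tight: 3.302 servings and 1.326 servings → $3.90.
sunflower seeds + pasta with both targets exact would need a negative amount; discard.
So the least-cost plan costs $3.63.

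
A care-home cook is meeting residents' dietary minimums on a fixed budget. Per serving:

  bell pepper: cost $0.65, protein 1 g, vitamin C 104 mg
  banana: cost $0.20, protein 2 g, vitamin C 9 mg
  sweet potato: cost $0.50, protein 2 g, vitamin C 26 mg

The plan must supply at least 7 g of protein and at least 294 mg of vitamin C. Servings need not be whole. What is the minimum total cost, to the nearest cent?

$2.15

Check every corner: each single food scaled to meet both minima, and each pair solved so both constraints bind.
bell pepper only: max(7/1, 294/104) = 7 servings → $4.55.
banana only: max(7/2, 294/9) = 32.67 servings → $6.53.
sweet potato only: max(7/2, 294/26) = 11.31 servings → $5.65.
bell pepper + banana with both tight: 2.638 servings and 2.181 servings → $2.15.
bell pepper + sweet potato with both tight: 2.231 servings and 2.385 servings → $2.64.
banana + sweet potato with both targets exact would need a negative amount; discard.
So the least-cost plan costs $2.15.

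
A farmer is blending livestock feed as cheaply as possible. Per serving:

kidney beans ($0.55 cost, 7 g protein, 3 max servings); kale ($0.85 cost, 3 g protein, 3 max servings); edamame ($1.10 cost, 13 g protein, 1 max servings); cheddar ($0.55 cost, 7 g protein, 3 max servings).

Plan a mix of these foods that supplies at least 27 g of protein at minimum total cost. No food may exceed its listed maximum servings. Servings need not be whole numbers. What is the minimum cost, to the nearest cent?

$2.12

Cost per g of protein: kidney beans $0.0786, cheddar $0.0786, edamame $0.0846, kale $0.2833.
Take 3 servings of kidney beans: +21.0 g protein for $1.65 (total $1.65, still need 6.0 g).
Take 0.8571 servings of cheddar: +6.0 g protein for $0.47 (total $2.12, still need 0.0 g).
Greedy by cheapest-per-g is optimal for a single linear constraint, so the minimum cost is $2.12.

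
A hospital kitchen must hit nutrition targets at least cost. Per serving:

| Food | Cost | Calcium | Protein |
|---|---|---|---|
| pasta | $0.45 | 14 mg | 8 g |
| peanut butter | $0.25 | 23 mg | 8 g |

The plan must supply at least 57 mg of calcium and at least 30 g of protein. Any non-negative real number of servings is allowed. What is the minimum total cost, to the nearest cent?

For a min-cost LP with two ≥-constraints, a basic feasible solution has at most two positive variables.
pasta only: max(57/14, 30/8) = 4.071 servings → $1.83.
peanut butter only: max(57/23, 30/8) = 3.75 servings → $0.94.
pasta + peanut butter with both tight: 3.25 servings and 0.5 servings → $1.59.
So the least-cost plan costs $0.94.

$0.94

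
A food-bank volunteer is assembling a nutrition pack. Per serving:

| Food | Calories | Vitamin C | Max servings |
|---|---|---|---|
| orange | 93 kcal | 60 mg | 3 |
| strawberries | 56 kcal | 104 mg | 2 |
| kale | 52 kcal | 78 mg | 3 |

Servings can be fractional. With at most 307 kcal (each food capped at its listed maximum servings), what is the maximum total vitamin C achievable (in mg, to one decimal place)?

467.2 mg

Vitamin C per kcal: strawberries 1.857, kale 1.5, orange 0.6452.
Take 2 servings of strawberries: uses 112 kcal, +208.0 mg vitamin C (running total 208.0 mg).
Take 3 servings of kale: uses 156 kcal, +234.0 mg vitamin C (running total 442.0 mg).
Take 0.4194 servings of orange: uses 39 kcal, +25.2 mg vitamin C (running total 467.2 mg).
Filling greedily by vitamin C-per-kcal is optimal for one linear limit, giving 467.2 mg.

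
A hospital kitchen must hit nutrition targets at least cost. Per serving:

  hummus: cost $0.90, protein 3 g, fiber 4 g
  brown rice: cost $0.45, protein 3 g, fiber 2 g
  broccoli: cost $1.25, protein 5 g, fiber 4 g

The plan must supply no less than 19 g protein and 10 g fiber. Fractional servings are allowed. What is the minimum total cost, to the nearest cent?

$2.85

Check every corner: each single food scaled to meet both minima, and each pair solved so both constraints bind.
hummus only: max(19/3, 10/4) = 6.333 servings → $5.70.
brown rice only: max(19/3, 10/2) = 6.333 servings → $2.85.
broccoli only: max(19/5, 10/4) = 3.8 servings → $4.75.
hummus + brown rice with both targets exact would need a negative amount; discard.
hummus + broccoli with both targets exact would need a negative amount; discard.
brown rice + broccoli: intersection lies outside the first quadrant.
Cheapest feasible corner: $2.85.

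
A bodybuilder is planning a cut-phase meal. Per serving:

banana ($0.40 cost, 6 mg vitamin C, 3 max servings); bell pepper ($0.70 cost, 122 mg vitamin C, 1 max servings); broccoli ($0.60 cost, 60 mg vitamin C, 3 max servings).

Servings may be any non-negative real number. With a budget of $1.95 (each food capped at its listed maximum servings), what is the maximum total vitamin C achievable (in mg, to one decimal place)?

Vitamin C per dollar: bell pepper 174.3, broccoli 100, banana 15.
Take 1 serving of bell pepper: spends $0.70, +122.0 mg vitamin C (running total 122.0 mg).
Take 2.083 servings of broccoli: spends $1.25, +125.0 mg vitamin C (running total 247.0 mg).
Greedy by best ratio exhausts the cost allowance optimally: 247.0 mg.

247.0 mg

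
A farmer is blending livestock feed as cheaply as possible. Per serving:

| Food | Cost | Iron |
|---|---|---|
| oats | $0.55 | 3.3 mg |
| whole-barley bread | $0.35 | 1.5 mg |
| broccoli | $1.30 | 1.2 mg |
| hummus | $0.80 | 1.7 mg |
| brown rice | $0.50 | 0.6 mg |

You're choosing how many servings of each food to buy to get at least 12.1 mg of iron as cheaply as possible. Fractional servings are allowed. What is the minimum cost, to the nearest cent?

Cost per mg of iron: oats $0.1667, whole-barley bread $0.2333, hummus $0.4706, brown rice $0.8333, broccoli $1.0833.
With no serving limits, use only oats: 12.1 mg / 3.3 mg = 3.667 servings × $0.55 = $2.02.

$2.02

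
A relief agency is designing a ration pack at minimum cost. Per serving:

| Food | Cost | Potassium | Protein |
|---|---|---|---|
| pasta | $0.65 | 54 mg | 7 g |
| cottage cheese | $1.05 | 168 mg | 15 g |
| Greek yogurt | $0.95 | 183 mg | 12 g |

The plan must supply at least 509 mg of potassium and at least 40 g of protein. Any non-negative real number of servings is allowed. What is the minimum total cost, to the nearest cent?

$2.94

With two linear requirements the optimum uses one or two foods; enumerate the corners.
pasta only: max(509/54, 40/7) = 9.426 servings → $6.13.
cottage cheese only: max(509/168, 40/15) = 3.03 servings → $3.18.
Greek yogurt only: max(509/183, 40/12) = 3.333 servings → $3.17.
pasta + cottage cheese with both targets exact would need a negative amount; discard.
pasta + Greek yogurt with both tight: 1.915 servings and 2.216 servings → $3.35.
cottage cheese + Greek yogurt with both tight: 1.663 servings and 1.255 servings → $2.94.
Cheapest feasible corner: $2.94.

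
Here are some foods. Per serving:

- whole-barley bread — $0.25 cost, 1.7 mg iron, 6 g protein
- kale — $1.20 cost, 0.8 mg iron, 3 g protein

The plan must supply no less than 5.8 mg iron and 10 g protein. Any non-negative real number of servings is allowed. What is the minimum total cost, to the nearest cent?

Two binding constraints pin down two serving amounts, so the optimal mix uses at most two foods. The candidates are each food alone (scaled to the tighter of iron/protein) and each pair with both constraints tight.
whole-barley bread only: max(5.8/1.7, 10/6) = 3.412 servings → $0.85.
kale only: max(5.8/0.8, 10/3) = 7.25 servings → $8.70.
whole-barley bread + kale: the both-tight solution has a negative serving — not a feasible corner.
Cheapest feasible corner: $0.85.

$0.85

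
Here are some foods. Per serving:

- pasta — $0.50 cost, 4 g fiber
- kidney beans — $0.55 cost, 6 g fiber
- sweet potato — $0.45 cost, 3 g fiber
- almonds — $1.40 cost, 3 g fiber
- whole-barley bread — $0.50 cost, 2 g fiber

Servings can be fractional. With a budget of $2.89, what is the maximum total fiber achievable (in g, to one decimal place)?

Fiber per dollar: kidney beans 10.91, pasta 8, sweet potato 6.667, whole-barley bread 4, almonds 2.143.
With no serving limits, spend the whole cost allowance on kidney beans: $2.89 / $0.55 × 6 g = 31.5 g.

31.5 g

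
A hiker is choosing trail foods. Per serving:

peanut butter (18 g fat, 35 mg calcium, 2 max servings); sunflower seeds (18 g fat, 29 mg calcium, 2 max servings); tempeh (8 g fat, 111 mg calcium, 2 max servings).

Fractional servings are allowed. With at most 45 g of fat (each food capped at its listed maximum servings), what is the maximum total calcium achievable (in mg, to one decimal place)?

Calcium per g fat: tempeh 13.88, peanut butter 1.944, sunflower seeds 1.611.
Take 2 servings of tempeh: uses 16 g fat, +222.0 mg calcium (running total 222.0 mg).
Take 1.611 servings of peanut butter: uses 29 g fat, +56.4 mg calcium (running total 278.4 mg).
Filling greedily by calcium-per-g fat is optimal for one linear limit, giving 278.4 mg.

278.4 mg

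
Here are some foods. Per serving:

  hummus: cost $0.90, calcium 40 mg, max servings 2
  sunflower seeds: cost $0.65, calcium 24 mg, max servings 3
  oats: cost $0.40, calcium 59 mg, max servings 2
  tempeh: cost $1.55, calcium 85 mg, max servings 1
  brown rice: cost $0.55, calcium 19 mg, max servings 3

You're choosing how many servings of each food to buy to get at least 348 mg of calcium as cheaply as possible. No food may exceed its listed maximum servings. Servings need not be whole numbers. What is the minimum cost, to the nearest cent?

Cost per mg of calcium: oats $0.0068, tempeh $0.0182, hummus $0.0225, sunflower seeds $0.0271, brown rice $0.0289.
Take 2 servings of oats: +118.0 mg calcium for $0.80 (total $0.80, still need 230.0 mg).
Take 1 serving of tempeh: +85.0 mg calcium for $1.55 (total $2.35, still need 145.0 mg).
Take 2 servings of hummus: +80.0 mg calcium for $1.80 (total $4.15, still need 65.0 mg).
Take 2.708 servings of sunflower seeds: +65.0 mg calcium for $1.76 (total $5.91, still need 0.0 mg).
Filling from the cheapest source first is optimal under one linear minimum: $5.91.

$5.91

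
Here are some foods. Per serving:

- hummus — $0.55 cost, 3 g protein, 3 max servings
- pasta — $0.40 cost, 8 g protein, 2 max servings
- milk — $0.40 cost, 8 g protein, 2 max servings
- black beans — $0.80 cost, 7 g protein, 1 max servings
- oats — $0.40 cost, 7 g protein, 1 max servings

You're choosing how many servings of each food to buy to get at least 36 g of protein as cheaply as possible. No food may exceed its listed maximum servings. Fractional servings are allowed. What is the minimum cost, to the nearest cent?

Cost per g of protein: pasta $0.0500, milk $0.0500, oats $0.0571, black beans $0.1143, hummus $0.1833.
Take 2 servings of pasta: +16.0 g protein for $0.80 (total $0.80, still need 20.0 g).
Take 2 servings of milk: +16.0 g protein for $0.80 (total $1.60, still need 4.0 g).
Take 0.5714 servings of oats: +4.0 g protein for $0.23 (total $1.83, still need 0.0 g).
Filling from the cheapest source first is optimal under one linear minimum: $1.83.

$1.83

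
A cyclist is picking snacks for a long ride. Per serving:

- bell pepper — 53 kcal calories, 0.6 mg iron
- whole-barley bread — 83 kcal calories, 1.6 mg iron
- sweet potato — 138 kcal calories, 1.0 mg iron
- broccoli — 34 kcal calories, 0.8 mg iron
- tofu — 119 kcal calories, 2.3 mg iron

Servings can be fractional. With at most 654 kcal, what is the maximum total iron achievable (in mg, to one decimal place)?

15.4 mg

Iron per kcal: broccoli 0.02353, tofu 0.01933, whole-barley bread 0.01928, bell pepper 0.01132, sweet potato 0.007246.
With no serving limits, spend the whole calories allowance on broccoli: 654 kcal / 34 kcal × 0.8 mg = 15.4 mg.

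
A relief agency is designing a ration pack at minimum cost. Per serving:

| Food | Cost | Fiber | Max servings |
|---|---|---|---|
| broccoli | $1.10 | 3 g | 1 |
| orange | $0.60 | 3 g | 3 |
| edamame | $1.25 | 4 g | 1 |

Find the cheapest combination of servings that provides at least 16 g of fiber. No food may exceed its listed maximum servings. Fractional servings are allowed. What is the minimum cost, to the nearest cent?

Cost per g of fiber: orange $0.2000, edamame $0.3125, broccoli $0.3667.
Take 3 servings of orange: +9.0 g fiber for $1.80 (total $1.80, still need 7.0 g).
Take 1 serving of edamame: +4.0 g fiber for $1.25 (total $3.05, still need 3.0 g).
Take 1 serving of broccoli: +3.0 g fiber for $1.10 (total $4.15, still need 0.0 g).
Greedy by cheapest-per-g is optimal for a single linear constraint, so the minimum cost is $4.15.

$4.15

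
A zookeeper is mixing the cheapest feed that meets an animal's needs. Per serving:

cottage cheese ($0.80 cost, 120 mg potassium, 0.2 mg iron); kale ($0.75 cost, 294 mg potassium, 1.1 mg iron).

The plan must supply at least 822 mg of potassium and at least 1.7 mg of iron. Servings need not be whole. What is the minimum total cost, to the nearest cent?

At the optimum either one food covers both requirements or two foods hit both targets exactly; no other combination can be cheaper.
cottage cheese only: max(822/120, 1.7/0.2) = 8.5 servings → $6.80.
kale only: max(822/294, 1.7/1.1) = 2.796 servings → $2.10.
cottage cheese + kale with both tight: 5.525 servings and 0.541 servings → $4.83.
The minimum over all feasible corners is $2.10.

$2.10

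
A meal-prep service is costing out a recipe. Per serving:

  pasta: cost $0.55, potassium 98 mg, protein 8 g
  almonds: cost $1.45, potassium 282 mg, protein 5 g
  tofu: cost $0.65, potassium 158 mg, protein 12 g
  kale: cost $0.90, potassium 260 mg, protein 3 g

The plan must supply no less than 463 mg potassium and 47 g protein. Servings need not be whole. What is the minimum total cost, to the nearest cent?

For a min-cost LP with two ≥-constraints, a basic feasible solution has at most two positive variables.
pasta only: max(463/98, 47/8) = 5.875 servings → $3.23.
almonds only: max(463/282, 47/5) = 9.4 servings → $13.63.
tofu only: max(463/158, 47/12) = 3.917 servings → $2.55.
kale only: max(463/260, 47/3) = 15.67 servings → $14.10.
pasta + almonds: intersection lies outside the first quadrant.
pasta + tofu with both targets exact would need a negative amount; discard.
pasta + kale: the both-tight solution has a negative serving — not a feasible corner.
almonds + tofu with both targets exact would need a negative amount; discard.
almonds + kale: intersection lies outside the first quadrant.
tofu + kale: intersection lies outside the first quadrant.
So the least-cost plan costs $2.55.

$2.55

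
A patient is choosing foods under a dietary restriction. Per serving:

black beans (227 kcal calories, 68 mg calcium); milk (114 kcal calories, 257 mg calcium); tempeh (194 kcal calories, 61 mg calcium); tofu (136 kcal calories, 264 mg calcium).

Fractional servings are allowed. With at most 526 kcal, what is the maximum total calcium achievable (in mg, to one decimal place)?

Calcium per kcal: milk 2.254, tofu 1.941, tempeh 0.3144, black beans 0.2996.
With no serving limits, spend the whole calories allowance on milk: 526 kcal / 114 kcal × 257 mg = 1185.8 mg.

1185.8 mg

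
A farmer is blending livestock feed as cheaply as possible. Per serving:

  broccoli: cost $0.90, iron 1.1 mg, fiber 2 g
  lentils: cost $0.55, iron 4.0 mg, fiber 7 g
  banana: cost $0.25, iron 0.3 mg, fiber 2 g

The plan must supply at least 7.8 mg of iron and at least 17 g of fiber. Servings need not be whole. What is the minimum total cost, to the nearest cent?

$1.34

With two linear requirements the optimum uses one or two foods; enumerate the corners.
broccoli only: max(7.8/1.1, 17/2) = 8.5 servings → $7.65.
lentils only: max(7.8/4.0, 17/7) = 2.429 servings → $1.34.
banana only: max(7.8/0.3, 17/2) = 26 servings → $6.50.
broccoli + lentils: the both-tight solution has a negative serving — not a feasible corner.
broccoli + banana with both tight: 6.562 servings and 1.938 servings → $6.39.
lentils + banana with both tight: 1.78 servings and 2.271 servings → $1.55.
So the least-cost plan costs $1.34.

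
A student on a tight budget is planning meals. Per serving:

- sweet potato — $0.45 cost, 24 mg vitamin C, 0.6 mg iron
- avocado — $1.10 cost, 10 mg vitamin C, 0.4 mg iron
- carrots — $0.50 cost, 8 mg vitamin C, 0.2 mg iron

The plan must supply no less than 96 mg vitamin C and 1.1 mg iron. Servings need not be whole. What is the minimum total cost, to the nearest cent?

$1.80

Check every corner: each single food scaled to meet both minima, and each pair solved so both constraints bind.
sweet potato only: max(96/24, 1.1/0.6) = 4 servings → $1.80.
avocado only: max(96/10, 1.1/0.4) = 9.6 servings → $10.56.
carrots only: max(96/8, 1.1/0.2) = 12 servings → $6.00.
sweet potato + avocado: intersection lies outside the first quadrant.
sweet potato + carrots (both tight): parallel constraints — no distinct corner.
avocado + carrots with both targets exact would need a negative amount; discard.
The minimum over all feasible corners is $1.80.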